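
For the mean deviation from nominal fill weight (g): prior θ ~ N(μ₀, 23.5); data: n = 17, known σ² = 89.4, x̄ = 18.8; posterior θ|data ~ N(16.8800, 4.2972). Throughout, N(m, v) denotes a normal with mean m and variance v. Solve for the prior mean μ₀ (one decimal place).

μ₀ = 8.3

With known observation variance, the Normal–Normal posterior has precision τ_n = τ₀ + n/σ² and mean μ_n = (τ₀μ₀ + (n/σ²)x̄)/τ_n.
Here τ₀ = 1/23.5 = 0.042553 and τ_data = 17/89.4 = 0.190157, so τ_n = 0.232710.
Rearranging for μ₀: μ₀ = (μ_n·τ_n − τ_data·x̄)/τ₀ = (16.8800·0.232710 − 0.190157·18.8) / 0.042553 = 0.353193/0.042553 ≈ 8.3.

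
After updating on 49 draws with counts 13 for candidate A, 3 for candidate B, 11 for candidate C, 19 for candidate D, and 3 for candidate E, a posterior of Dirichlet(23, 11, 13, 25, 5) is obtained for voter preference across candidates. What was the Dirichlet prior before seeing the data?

For a Dirichlet(α) prior with multinomial counts c, the posterior is Dirichlet(α + c) componentwise.
Subtract each count from the matching posterior parameter: 23−13=10, 11−3=8, 13−11=2, 25−19=6, 5−3=2.

Dirichlet(10, 8, 2, 6, 2)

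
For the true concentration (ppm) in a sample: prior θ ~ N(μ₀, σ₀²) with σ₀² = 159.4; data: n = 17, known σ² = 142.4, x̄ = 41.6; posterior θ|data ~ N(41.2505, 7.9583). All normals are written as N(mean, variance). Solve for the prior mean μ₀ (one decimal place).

μ₀ = 34.6

With known observation variance, the Normal–Normal posterior has precision τ_n = τ₀ + n/σ² and mean μ_n = (τ₀μ₀ + (n/σ²)x̄)/τ_n.
Here τ₀ = 1/159.4 = 0.006274 and τ_data = 17/142.4 = 0.119382, so τ_n = 0.125656.
Rearranging for μ₀: μ₀ = (μ_n·τ_n − τ_data·x̄)/τ₀ = (41.2505·0.125656 − 0.119382·41.6) / 0.006274 = 0.217082/0.006274 ≈ 34.6.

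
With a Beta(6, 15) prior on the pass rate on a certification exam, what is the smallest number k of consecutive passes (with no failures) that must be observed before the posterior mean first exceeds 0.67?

k = 25

After k passes and 0 failures the posterior is Beta(6+k, 15), with mean (6+k)/(6+15+k).
Set (6+k)/(21+k) > 0.67 and solve: k > (0.67·21 − 6)/(1 − 0.67) = 24.455.
The smallest integer exceeding 24.455 is 25.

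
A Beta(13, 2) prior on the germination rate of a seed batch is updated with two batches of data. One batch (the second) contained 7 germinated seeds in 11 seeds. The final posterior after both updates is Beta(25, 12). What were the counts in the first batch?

Sequential conjugate updates are equivalent to a single update on the pooled data, so total successes = posterior α − prior α and total failures = posterior β − prior β.
Total across both batches: 25−13=12 germinated seeds, 12−2=10 non-germinating seeds.
Subtract the second batch: 12−7=5 germinated seeds and 10−4=6 non-germinating seeds.

5 germinated seeds and 6 non-germinating seeds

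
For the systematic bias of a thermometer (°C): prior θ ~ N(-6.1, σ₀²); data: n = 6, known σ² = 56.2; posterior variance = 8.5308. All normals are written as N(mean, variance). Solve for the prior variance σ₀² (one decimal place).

For the Normal–Normal model with known σ², precisions add: τ_n = τ₀ + n/σ².
So 1/σ₀² = 1/8.5308 − 6/56.2 = 0.117222 − 0.106762 = 0.010460.
Hence σ₀² = 1/0.010460 ≈ 95.6.

σ₀² = 95.6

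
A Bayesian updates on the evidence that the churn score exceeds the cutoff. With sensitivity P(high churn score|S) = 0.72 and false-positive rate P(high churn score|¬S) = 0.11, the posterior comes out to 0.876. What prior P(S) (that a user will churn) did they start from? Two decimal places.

P(S) = 0.52

Bayes' rule in odds form gives O(S|E) = O(S)·[P(E|S)/P(E|¬S)], hence O(S) = O(S|E)/LR.
Posterior odds = 0.876/(1−0.876) = 7.0645. LR = 0.72/0.11 = 6.5455.
Prior odds = 7.0645/6.5455 = 1.0793, so P(S) = 1.0793/(1+1.0793) ≈ 0.52.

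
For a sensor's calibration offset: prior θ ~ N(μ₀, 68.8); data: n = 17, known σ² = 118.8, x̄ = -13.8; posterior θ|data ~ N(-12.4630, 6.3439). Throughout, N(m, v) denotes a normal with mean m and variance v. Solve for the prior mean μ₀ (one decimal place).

The posterior mean is a precision-weighted average: μ_n = (τ₀μ₀ + τ_data·x̄)/(τ₀+τ_data), with τ₀=1/σ₀² and τ_data=n/σ².
Here τ₀ = 1/68.8 = 0.014535 and τ_data = 17/118.8 = 0.143098, so τ_n = 0.157633.
Rearranging for μ₀: μ₀ = (μ_n·τ_n − τ_data·x̄)/τ₀ = (-12.4630·0.157633 − 0.143098·-13.8) / 0.014535 = 0.010172/0.014535 ≈ 0.7.

μ₀ = 0.7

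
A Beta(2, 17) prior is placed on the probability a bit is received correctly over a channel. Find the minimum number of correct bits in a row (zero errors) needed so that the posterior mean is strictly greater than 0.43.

After k correct bits and 0 errors the posterior is Beta(2+k, 17), with mean (2+k)/(2+17+k).
Set (2+k)/(19+k) > 0.43 and solve: k > (0.43·19 − 2)/(1 − 0.43) = 10.825.
The smallest integer exceeding 10.825 is 11.

k = 11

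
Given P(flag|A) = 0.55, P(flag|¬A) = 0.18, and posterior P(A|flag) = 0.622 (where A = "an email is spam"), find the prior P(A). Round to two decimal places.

In odds form, posterior odds = prior odds × likelihood ratio, so prior odds = posterior odds ÷ LR.
Posterior odds = 0.622/(1−0.622) = 1.6455. LR = 0.55/0.18 = 3.0556.
Prior odds = 1.6455/3.0556 = 0.5385, so P(A) = 0.5385/(1+0.5385) ≈ 0.35.

P(A) = 0.35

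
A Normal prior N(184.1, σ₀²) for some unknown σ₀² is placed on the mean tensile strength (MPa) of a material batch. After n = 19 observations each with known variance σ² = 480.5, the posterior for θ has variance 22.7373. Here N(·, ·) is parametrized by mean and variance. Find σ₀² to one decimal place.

Posterior precision equals prior precision plus data precision: 1/σ_n² = 1/σ₀² + n/σ².
So 1/σ₀² = 1/22.7373 − 19/480.5 = 0.043981 − 0.039542 = 0.004439.
Hence σ₀² = 1/0.004439 ≈ 225.3.

σ₀² = 225.3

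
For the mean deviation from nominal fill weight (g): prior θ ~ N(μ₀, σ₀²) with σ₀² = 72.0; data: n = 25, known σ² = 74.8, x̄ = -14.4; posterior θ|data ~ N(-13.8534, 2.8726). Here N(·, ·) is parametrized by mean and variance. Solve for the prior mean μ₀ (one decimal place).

μ₀ = -0.7

With known observation variance, the Normal–Normal posterior has precision τ_n = τ₀ + n/σ² and mean μ_n = (τ₀μ₀ + (n/σ²)x̄)/τ_n.
Here τ₀ = 1/72.0 = 0.013889 and τ_data = 25/74.8 = 0.334225, so τ_n = 0.348114.
Rearranging for μ₀: μ₀ = (μ_n·τ_n − τ_data·x̄)/τ₀ = (-13.8534·0.348114 − 0.334225·-14.4) / 0.013889 = -0.009722/0.013889 ≈ -0.7.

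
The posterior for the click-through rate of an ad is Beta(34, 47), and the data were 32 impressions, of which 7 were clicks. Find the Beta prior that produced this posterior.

A Beta(a, b) prior with s successes and f failures in binomial data gives a Beta(a+s, b+f) posterior.
Subtract the data counts: 34−7=27, 47−25=22.

Beta(27, 22)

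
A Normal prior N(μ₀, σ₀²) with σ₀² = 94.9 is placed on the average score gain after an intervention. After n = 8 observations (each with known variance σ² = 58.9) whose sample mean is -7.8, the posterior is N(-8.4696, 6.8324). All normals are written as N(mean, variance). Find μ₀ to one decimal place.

μ₀ = -17.1

The posterior mean is a precision-weighted average: μ_n = (τ₀μ₀ + τ_data·x̄)/(τ₀+τ_data), with τ₀=1/σ₀² and τ_data=n/σ².
Here τ₀ = 1/94.9 = 0.010537 and τ_data = 8/58.9 = 0.135823, so τ_n = 0.146360.
Rearranging for μ₀: μ₀ = (μ_n·τ_n − τ_data·x̄)/τ₀ = (-8.4696·0.146360 − 0.135823·-7.8) / 0.010537 = -0.180191/0.010537 ≈ -17.1.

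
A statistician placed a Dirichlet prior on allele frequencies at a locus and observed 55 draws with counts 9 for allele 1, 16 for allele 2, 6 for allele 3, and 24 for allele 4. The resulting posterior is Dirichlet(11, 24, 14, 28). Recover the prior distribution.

Dirichlet(2, 8, 8, 4)

For a Dirichlet(α) prior with multinomial counts c, the posterior is Dirichlet(α + c) componentwise.
Subtract each count from the matching posterior parameter: 11−9=2, 24−16=8, 14−6=8, 28−24=4.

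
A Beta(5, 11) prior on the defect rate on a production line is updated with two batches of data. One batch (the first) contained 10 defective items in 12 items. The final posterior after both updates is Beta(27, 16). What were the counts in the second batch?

12 defective items and 3 good items

Sequential conjugate updates are equivalent to a single update on the pooled data, so total successes = posterior α − prior α and total failures = posterior β − prior β.
Total across both batches: 27−5=22 defective items, 16−11=5 good items.
Subtract the first batch: 22−10=12 defective items and 5−2=3 good items.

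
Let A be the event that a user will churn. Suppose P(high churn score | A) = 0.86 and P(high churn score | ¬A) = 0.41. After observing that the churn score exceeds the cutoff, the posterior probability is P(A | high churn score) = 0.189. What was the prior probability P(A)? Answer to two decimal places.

P(A) = 0.10

Bayes' rule in odds form gives O(A|E) = O(A)·[P(E|A)/P(E|¬A)], hence O(A) = O(A|E)/LR.
Posterior odds = 0.189/(1−0.189) = 0.2330. LR = 0.86/0.41 = 2.0976.
Prior odds = 0.2330/2.0976 = 0.1111, so P(A) = 0.1111/(1+0.1111) ≈ 0.10.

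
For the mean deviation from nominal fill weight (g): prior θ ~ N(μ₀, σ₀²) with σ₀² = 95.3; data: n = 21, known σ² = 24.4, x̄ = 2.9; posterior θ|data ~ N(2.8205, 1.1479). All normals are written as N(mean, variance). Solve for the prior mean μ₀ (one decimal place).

With known observation variance, the Normal–Normal posterior has precision τ_n = τ₀ + n/σ² and mean μ_n = (τ₀μ₀ + (n/σ²)x̄)/τ_n.
Here τ₀ = 1/95.3 = 0.010493 and τ_data = 21/24.4 = 0.860656, so τ_n = 0.871149.
Rearranging for μ₀: μ₀ = (μ_n·τ_n − τ_data·x̄)/τ₀ = (2.8205·0.871149 − 0.860656·2.9) / 0.010493 = -0.038827/0.010493 ≈ -3.7.

μ₀ = -3.7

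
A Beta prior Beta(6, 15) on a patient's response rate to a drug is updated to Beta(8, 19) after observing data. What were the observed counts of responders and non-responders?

A Beta(a, b) prior with s successes and f failures in binomial data gives a Beta(a+s, b+f) posterior.
Match parameters: s=8−6=2, f=19−15=4.

2 responders and 4 non-responders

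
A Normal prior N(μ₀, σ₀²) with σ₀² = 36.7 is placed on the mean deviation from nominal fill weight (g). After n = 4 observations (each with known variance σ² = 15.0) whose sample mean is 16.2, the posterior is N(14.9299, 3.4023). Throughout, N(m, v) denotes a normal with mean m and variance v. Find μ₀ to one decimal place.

With known observation variance, the Normal–Normal posterior has precision τ_n = τ₀ + n/σ² and mean μ_n = (τ₀μ₀ + (n/σ²)x̄)/τ_n.
Here τ₀ = 1/36.7 = 0.027248 and τ_data = 4/15.0 = 0.266667, so τ_n = 0.293915.
Rearranging for μ₀: μ₀ = (μ_n·τ_n − τ_data·x̄)/τ₀ = (14.9299·0.293915 − 0.266667·16.2) / 0.027248 = 0.068116/0.027248 ≈ 2.5.

μ₀ = 2.5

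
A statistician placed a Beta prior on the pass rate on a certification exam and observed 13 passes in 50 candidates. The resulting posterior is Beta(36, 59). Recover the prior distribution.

Under Beta–binomial conjugacy the posterior parameters are (α+s, β+f).
So α = 36 − 13 = 23 and β = 59 − 37 = 22.

Beta(23, 22)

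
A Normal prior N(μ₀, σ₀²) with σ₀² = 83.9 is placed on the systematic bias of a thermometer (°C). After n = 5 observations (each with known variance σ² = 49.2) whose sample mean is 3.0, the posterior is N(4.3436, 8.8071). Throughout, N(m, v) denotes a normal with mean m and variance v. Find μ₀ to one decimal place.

With known observation variance, the Normal–Normal posterior has precision τ_n = τ₀ + n/σ² and mean μ_n = (τ₀μ₀ + (n/σ²)x̄)/τ_n.
Here τ₀ = 1/83.9 = 0.011919 and τ_data = 5/49.2 = 0.101626, so τ_n = 0.113545.
Rearranging for μ₀: μ₀ = (μ_n·τ_n − τ_data·x̄)/τ₀ = (4.3436·0.113545 − 0.101626·3.0) / 0.011919 = 0.188316/0.011919 ≈ 15.8.

μ₀ = 15.8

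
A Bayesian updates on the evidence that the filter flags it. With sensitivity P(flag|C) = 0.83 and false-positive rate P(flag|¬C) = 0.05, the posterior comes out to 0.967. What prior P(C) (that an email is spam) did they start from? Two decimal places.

P(C) = 0.64

Bayes' rule in odds form gives O(C|E) = O(C)·[P(E|C)/P(E|¬C)], hence O(C) = O(C|E)/LR.
Posterior odds = 0.967/(1−0.967) = 29.3030. LR = 0.83/0.05 = 16.6000.
Prior odds = 29.3030/16.6000 = 1.7652, so P(C) = 1.7652/(1+1.7652) ≈ 0.64.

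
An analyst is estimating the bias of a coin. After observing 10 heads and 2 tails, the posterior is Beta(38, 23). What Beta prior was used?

Beta(28, 21)

Under Beta–binomial conjugacy the posterior parameters are (α+s, β+f).
Subtract the data counts: 38−10=28, 23−2=21.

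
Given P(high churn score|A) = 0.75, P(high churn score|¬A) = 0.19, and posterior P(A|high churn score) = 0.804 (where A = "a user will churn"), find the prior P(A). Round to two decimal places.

Bayes' rule in odds form gives O(A|E) = O(A)·[P(E|A)/P(E|¬A)], hence O(A) = O(A|E)/LR.
Posterior odds = 0.804/(1−0.804) = 4.1020. LR = 0.75/0.19 = 3.9474.
Prior odds = 4.1020/3.9474 = 1.0392, so P(A) = 1.0392/(1+1.0392) ≈ 0.51.

P(A) = 0.51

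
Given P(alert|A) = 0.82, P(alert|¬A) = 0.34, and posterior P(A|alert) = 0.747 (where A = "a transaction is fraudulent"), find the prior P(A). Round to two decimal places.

P(A) = 0.55

Bayes' rule in odds form gives O(A|E) = O(A)·[P(E|A)/P(E|¬A)], hence O(A) = O(A|E)/LR.
Posterior odds = 0.747/(1−0.747) = 2.9526. LR = 0.82/0.34 = 2.4118.
Prior odds = 2.9526/2.4118 = 1.2242, so P(A) = 1.2242/(1+1.2242) ≈ 0.55.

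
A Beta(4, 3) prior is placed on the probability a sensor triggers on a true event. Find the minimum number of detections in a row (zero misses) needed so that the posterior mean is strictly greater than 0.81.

After k detections and 0 misses the posterior is Beta(4+k, 3), with mean (4+k)/(4+3+k).
Set (4+k)/(7+k) > 0.81 and solve: k > (0.81·7 − 4)/(1 − 0.81) = 8.789.
The smallest integer exceeding 8.789 is 9, and checking k=9: (13)/(16) = 0.8125 > 0.81.

k = 9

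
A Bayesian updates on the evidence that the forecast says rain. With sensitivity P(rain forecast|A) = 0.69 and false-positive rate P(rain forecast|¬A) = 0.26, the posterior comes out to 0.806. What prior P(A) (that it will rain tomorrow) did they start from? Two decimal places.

Bayes' rule in odds form gives O(A|E) = O(A)·[P(E|A)/P(E|¬A)], hence O(A) = O(A|E)/LR.
Posterior odds = 0.806/(1−0.806) = 4.1546. LR = 0.69/0.26 = 2.6538.
Prior odds = 4.1546/2.6538 = 1.5655, so P(A) = 1.5655/(1+1.5655) ≈ 0.61.

P(A) = 0.61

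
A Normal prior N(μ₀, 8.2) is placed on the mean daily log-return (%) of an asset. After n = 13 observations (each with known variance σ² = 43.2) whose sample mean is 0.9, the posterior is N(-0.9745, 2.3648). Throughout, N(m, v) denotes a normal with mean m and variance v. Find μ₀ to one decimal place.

μ₀ = -5.6

The posterior mean is a precision-weighted average: μ_n = (τ₀μ₀ + τ_data·x̄)/(τ₀+τ_data), with τ₀=1/σ₀² and τ_data=n/σ².
Here τ₀ = 1/8.2 = 0.121951 and τ_data = 13/43.2 = 0.300926, so τ_n = 0.422877.
Rearranging for μ₀: μ₀ = (μ_n·τ_n − τ_data·x̄)/τ₀ = (-0.9745·0.422877 − 0.300926·0.9) / 0.121951 = -0.682927/0.121951 ≈ -5.6.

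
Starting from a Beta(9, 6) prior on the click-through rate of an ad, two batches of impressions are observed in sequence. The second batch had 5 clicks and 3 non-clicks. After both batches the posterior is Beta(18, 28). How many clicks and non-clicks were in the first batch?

Because Beta–binomial updating is additive in the counts, the combined data contributed (α_post−α_prior, β_post−β_prior) successes and failures.
Total across both batches: 18−9=9 clicks, 28−6=22 non-clicks.
Subtract the second batch: 9−5=4 clicks and 22−3=19 non-clicks.

4 clicks and 19 non-clicks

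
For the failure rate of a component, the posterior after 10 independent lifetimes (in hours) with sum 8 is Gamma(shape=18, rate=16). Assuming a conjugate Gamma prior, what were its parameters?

Gamma(shape=8, rate=8)

Gamma–exponential conjugacy: posterior shape = α + n, posterior rate = β + Σtᵢ.
So α = 18 − 10 = 8 and β = 16 − 8 = 8.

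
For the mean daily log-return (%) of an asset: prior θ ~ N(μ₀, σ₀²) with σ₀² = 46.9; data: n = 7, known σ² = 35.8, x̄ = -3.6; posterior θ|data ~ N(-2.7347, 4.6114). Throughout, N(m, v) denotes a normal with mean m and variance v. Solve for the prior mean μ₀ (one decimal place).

μ₀ = 5.2

With known observation variance, the Normal–Normal posterior has precision τ_n = τ₀ + n/σ² and mean μ_n = (τ₀μ₀ + (n/σ²)x̄)/τ_n.
Here τ₀ = 1/46.9 = 0.021322 and τ_data = 7/35.8 = 0.195531, so τ_n = 0.216853.
Rearranging for μ₀: μ₀ = (μ_n·τ_n − τ_data·x̄)/τ₀ = (-2.7347·0.216853 − 0.195531·-3.6) / 0.021322 = 0.110884/0.021322 ≈ 5.2.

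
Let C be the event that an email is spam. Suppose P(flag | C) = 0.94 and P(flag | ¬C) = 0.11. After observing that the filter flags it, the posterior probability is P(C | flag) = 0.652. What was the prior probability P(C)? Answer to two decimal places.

P(C) = 0.18

Bayes' rule in odds form gives O(C|E) = O(C)·[P(E|C)/P(E|¬C)], hence O(C) = O(C|E)/LR.
Posterior odds = 0.652/(1−0.652) = 1.8736. LR = 0.94/0.11 = 8.5455.
Prior odds = 1.8736/8.5455 = 0.2192, so P(C) = 0.2192/(1+0.2192) ≈ 0.18.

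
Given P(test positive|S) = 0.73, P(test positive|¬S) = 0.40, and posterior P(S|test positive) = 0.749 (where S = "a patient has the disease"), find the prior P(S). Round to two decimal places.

Bayes' rule in odds form gives O(S|E) = O(S)·[P(E|S)/P(E|¬S)], hence O(S) = O(S|E)/LR.
Posterior odds = 0.749/(1−0.749) = 2.9841. LR = 0.73/0.40 = 1.8250.
Prior odds = 2.9841/1.8250 = 1.6351, so P(S) = 1.6351/(1+1.6351) ≈ 0.62.

P(S) = 0.62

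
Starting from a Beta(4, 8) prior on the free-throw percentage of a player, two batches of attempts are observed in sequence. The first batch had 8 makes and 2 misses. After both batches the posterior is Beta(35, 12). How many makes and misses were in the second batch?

Sequential conjugate updates are equivalent to a single update on the pooled data, so total successes = posterior α − prior α and total failures = posterior β − prior β.
Total across both batches: 35−4=31 makes, 12−8=4 misses.
Subtract the first batch: 31−8=23 makes and 4−2=2 misses.

23 makes and 2 misses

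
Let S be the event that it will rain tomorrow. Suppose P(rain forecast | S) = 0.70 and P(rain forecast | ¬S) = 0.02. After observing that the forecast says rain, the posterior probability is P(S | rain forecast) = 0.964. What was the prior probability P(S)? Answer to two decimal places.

P(S) = 0.43

Bayes' rule in odds form gives O(S|E) = O(S)·[P(E|S)/P(E|¬S)], hence O(S) = O(S|E)/LR.
Posterior odds = 0.964/(1−0.964) = 26.7778. LR = 0.70/0.02 = 35.0000.
Prior odds = 26.7778/35.0000 = 0.7651, so P(S) = 0.7651/(1+0.7651) ≈ 0.43.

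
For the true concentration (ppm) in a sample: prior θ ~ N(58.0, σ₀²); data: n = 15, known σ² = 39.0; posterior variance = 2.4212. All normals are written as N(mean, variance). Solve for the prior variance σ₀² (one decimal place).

Posterior precision equals prior precision plus data precision: 1/σ_n² = 1/σ₀² + n/σ².
So 1/σ₀² = 1/2.4212 − 15/39.0 = 0.413018 − 0.384615 = 0.028403.
Hence σ₀² = 1/0.028403 ≈ 35.2.

σ₀² = 35.2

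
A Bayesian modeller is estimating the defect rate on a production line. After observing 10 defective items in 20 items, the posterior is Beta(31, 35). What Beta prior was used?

Beta(21, 25)

Beta is conjugate to the binomial likelihood: posterior = Beta(α+s, β+f).
Subtract the data counts: 31−10=21, 35−10=25.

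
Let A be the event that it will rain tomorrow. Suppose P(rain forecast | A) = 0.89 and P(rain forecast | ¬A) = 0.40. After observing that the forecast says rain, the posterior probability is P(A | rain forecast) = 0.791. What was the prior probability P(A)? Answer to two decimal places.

P(A) = 0.63

Bayes' rule in odds form gives O(A|E) = O(A)·[P(E|A)/P(E|¬A)], hence O(A) = O(A|E)/LR.
Posterior odds = 0.791/(1−0.791) = 3.7847. LR = 0.89/0.40 = 2.2250.
Prior odds = 3.7847/2.2250 = 1.7010, so P(A) = 1.7010/(1+1.7010) ≈ 0.63.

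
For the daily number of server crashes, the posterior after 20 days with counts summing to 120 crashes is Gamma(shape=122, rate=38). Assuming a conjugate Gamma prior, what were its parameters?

Gamma(shape=2, rate=18)

Gamma–Poisson conjugacy: posterior shape = α + Σxᵢ, posterior rate = β + n.
So α = 122 − 120 = 2 and β = 38 − 20 = 18.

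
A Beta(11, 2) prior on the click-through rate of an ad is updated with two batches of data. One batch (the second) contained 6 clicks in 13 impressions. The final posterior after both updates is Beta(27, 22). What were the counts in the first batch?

Sequential conjugate updates are equivalent to a single update on the pooled data, so total successes = posterior α − prior α and total failures = posterior β − prior β.
Total across both batches: 27−11=16 clicks, 22−2=20 non-clicks.
Subtract the second batch: 16−6=10 clicks and 20−7=13 non-clicks.

10 clicks and 13 non-clicks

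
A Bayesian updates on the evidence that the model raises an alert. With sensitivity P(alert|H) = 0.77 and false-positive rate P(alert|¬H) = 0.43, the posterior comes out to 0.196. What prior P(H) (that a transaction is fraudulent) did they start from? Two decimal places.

P(H) = 0.12

In odds form, posterior odds = prior odds × likelihood ratio, so prior odds = posterior odds ÷ LR.
Posterior odds = 0.196/(1−0.196) = 0.2438. LR = 0.77/0.43 = 1.7907.
Prior odds = 0.2438/1.7907 = 0.1361, so P(H) = 0.1361/(1+0.1361) ≈ 0.12.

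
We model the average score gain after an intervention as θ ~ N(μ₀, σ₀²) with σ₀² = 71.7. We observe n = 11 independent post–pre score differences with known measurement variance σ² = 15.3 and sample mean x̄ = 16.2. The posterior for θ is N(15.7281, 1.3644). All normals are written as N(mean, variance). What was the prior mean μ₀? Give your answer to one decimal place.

μ₀ = -8.6

The posterior mean is a precision-weighted average: μ_n = (τ₀μ₀ + τ_data·x̄)/(τ₀+τ_data), with τ₀=1/σ₀² and τ_data=n/σ².
Here τ₀ = 1/71.7 = 0.013947 and τ_data = 11/15.3 = 0.718954, so τ_n = 0.732901.
Rearranging for μ₀: μ₀ = (μ_n·τ_n − τ_data·x̄)/τ₀ = (15.7281·0.732901 − 0.718954·16.2) / 0.013947 = -0.119915/0.013947 ≈ -8.6.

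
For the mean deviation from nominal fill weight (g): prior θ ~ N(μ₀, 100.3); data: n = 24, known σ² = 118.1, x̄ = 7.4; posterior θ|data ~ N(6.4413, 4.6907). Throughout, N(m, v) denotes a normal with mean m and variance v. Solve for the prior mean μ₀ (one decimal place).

The posterior mean is a precision-weighted average: μ_n = (τ₀μ₀ + τ_data·x̄)/(τ₀+τ_data), with τ₀=1/σ₀² and τ_data=n/σ².
Here τ₀ = 1/100.3 = 0.009970 and τ_data = 24/118.1 = 0.203218, so τ_n = 0.213188.
Rearranging for μ₀: μ₀ = (μ_n·τ_n − τ_data·x̄)/τ₀ = (6.4413·0.213188 − 0.203218·7.4) / 0.009970 = -0.130605/0.009970 ≈ -13.1.

μ₀ = -13.1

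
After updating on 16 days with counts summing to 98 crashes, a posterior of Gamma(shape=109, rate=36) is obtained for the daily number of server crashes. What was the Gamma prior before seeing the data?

A Gamma(α, β) prior (rate parametrization) on a Poisson rate with n observations summing to S gives posterior Gamma(α+S, β+n).
So α = 109 − 98 = 11 and β = 36 − 16 = 20.

Gamma(shape=11, rate=20)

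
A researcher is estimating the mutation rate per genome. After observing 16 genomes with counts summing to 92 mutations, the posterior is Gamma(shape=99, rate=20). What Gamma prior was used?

Gamma(shape=7, rate=4)

A Gamma(α, β) prior (rate parametrization) on a Poisson rate with n observations summing to S gives posterior Gamma(α+S, β+n).
So α = 99 − 92 = 7 and β = 20 − 16 = 4.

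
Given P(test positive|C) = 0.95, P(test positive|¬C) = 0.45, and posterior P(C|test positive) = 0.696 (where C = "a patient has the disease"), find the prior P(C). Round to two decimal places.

P(C) = 0.52

In odds form, posterior odds = prior odds × likelihood ratio, so prior odds = posterior odds ÷ LR.
Posterior odds = 0.696/(1−0.696) = 2.2895. LR = 0.95/0.45 = 2.1111.
Prior odds = 2.2895/2.1111 = 1.0845, so P(C) = 1.0845/(1+1.0845) ≈ 0.52.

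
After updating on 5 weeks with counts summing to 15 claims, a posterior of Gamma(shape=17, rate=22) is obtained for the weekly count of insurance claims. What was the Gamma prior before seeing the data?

Gamma(shape=2, rate=17)

A Gamma(α, β) prior (rate parametrization) on a Poisson rate with n observations summing to S gives posterior Gamma(α+S, β+n).
So α = 17 − 15 = 2 and β = 22 − 5 = 17.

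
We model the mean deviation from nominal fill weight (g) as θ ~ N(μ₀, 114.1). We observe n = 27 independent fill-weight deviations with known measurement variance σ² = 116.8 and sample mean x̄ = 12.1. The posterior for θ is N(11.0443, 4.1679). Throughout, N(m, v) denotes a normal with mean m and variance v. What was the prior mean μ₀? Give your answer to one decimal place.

The posterior mean is a precision-weighted average: μ_n = (τ₀μ₀ + τ_data·x̄)/(τ₀+τ_data), with τ₀=1/σ₀² and τ_data=n/σ².
Here τ₀ = 1/114.1 = 0.008764 and τ_data = 27/116.8 = 0.231164, so τ_n = 0.239928.
Rearranging for μ₀: μ₀ = (μ_n·τ_n − τ_data·x̄)/τ₀ = (11.0443·0.239928 − 0.231164·12.1) / 0.008764 = -0.147248/0.008764 ≈ -16.8.

μ₀ = -16.8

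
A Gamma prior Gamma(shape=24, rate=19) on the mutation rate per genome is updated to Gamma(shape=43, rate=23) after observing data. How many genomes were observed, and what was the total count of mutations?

n = 4 genomes with total 19 mutations

A Gamma(α, β) prior (rate parametrization) on a Poisson rate with n observations summing to S gives posterior Gamma(α+S, β+n).
Matching: Σxᵢ = 43 − 24 = 19 and n = 23 − 19 = 4.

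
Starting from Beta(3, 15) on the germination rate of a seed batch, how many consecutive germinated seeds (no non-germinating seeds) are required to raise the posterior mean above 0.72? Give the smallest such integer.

After k germinated seeds and 0 non-germinating seeds the posterior is Beta(3+k, 15), with mean (3+k)/(3+15+k).
Set (3+k)/(18+k) > 0.72 and solve: k > (0.72·18 − 3)/(1 − 0.72) = 35.571.
The smallest integer exceeding 35.571 is 36, and checking k=36: (39)/(54) = 0.7222 > 0.72.

k = 36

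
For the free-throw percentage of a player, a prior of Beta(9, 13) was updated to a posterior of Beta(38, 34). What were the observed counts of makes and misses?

Under Beta–binomial conjugacy the posterior parameters are (a+s, b+f).
So s = 38 − 9 = 29 and f = 34 − 13 = 21.

29 makes and 21 misses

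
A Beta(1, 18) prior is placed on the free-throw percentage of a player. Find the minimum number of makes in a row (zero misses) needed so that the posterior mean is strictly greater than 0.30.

k = 7

After k makes and 0 misses the posterior is Beta(1+k, 18), with mean (1+k)/(1+18+k).
Set (1+k)/(19+k) > 0.30 and solve: k > (0.30·19 − 1)/(1 − 0.30) = 6.714.
The smallest integer exceeding 6.714 is 7.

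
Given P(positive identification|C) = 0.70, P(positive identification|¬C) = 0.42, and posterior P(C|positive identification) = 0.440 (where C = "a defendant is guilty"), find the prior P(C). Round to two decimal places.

In odds form, posterior odds = prior odds × likelihood ratio, so prior odds = posterior odds ÷ LR.
Posterior odds = 0.440/(1−0.440) = 0.7857. LR = 0.70/0.42 = 1.6667.
Prior odds = 0.7857/1.6667 = 0.4714, so P(C) = 0.4714/(1+0.4714) ≈ 0.32.

P(C) = 0.32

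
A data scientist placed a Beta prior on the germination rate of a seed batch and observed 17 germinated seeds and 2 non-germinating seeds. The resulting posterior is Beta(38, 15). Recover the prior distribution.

Beta(21, 13)

A Beta(a, b) prior with s successes and f failures in binomial data gives a Beta(a+s, b+f) posterior.
So a = 38 − 17 = 21 and b = 15 − 2 = 13.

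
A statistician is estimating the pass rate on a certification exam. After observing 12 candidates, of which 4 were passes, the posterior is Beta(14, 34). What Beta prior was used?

Beta(10, 26)

Beta is conjugate to the binomial likelihood: posterior = Beta(a+s, b+f).
So a = 14 − 4 = 10 and b = 34 − 8 = 26.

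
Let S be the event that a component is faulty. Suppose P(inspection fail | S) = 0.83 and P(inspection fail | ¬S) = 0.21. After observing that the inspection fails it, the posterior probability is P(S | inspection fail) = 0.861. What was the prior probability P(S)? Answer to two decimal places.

Bayes' rule in odds form gives O(S|E) = O(S)·[P(E|S)/P(E|¬S)], hence O(S) = O(S|E)/LR.
Posterior odds = 0.861/(1−0.861) = 6.1942. LR = 0.83/0.21 = 3.9524.
Prior odds = 6.1942/3.9524 = 1.5672, so P(S) = 1.5672/(1+1.5672) ≈ 0.61.

P(S) = 0.61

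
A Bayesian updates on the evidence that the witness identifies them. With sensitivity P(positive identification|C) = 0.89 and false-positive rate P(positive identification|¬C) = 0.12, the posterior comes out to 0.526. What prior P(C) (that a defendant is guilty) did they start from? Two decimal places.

Bayes' rule in odds form gives O(C|E) = O(C)·[P(E|C)/P(E|¬C)], hence O(C) = O(C|E)/LR.
Posterior odds = 0.526/(1−0.526) = 1.1097. LR = 0.89/0.12 = 7.4167.
Prior odds = 1.1097/7.4167 = 0.1496, so P(C) = 0.1496/(1+0.1496) ≈ 0.13.

P(C) = 0.13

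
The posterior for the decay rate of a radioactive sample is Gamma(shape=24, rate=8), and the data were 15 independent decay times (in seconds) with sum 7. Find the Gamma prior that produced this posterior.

Gamma–exponential conjugacy: posterior shape = α + n, posterior rate = β + Σtᵢ.
So α = 24 − 15 = 9 and β = 8 − 7 = 1.

Gamma(shape=9, rate=1)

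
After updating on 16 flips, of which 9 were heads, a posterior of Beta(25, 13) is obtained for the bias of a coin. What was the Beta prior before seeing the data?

Beta(16, 6)

Beta is conjugate to the binomial likelihood: posterior = Beta(a+s, b+f).
So a = 25 − 9 = 16 and b = 13 − 7 = 6.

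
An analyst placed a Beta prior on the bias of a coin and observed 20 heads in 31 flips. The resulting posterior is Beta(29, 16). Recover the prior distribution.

Beta(9, 5)

A Beta(a, b) prior with s successes and f failures in binomial data gives a Beta(a+s, b+f) posterior.
Subtract the data counts: 29−20=9, 16−11=5.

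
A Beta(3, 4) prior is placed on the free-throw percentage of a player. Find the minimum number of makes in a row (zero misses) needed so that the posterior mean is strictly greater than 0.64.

After k makes and 0 misses the posterior is Beta(3+k, 4), with mean (3+k)/(3+4+k).
Set (3+k)/(7+k) > 0.64 and solve: k > (0.64·7 − 3)/(1 − 0.64) = 4.111.
The smallest integer exceeding 4.111 is 5, and checking k=5: (8)/(12) = 0.6667 > 0.64.

k = 5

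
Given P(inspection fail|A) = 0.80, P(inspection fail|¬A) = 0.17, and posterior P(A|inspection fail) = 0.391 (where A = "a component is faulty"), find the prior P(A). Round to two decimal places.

P(A) = 0.12

In odds form, posterior odds = prior odds × likelihood ratio, so prior odds = posterior odds ÷ LR.
Posterior odds = 0.391/(1−0.391) = 0.6420. LR = 0.80/0.17 = 4.7059.
Prior odds = 0.6420/4.7059 = 0.1364, so P(A) = 0.1364/(1+0.1364) ≈ 0.12.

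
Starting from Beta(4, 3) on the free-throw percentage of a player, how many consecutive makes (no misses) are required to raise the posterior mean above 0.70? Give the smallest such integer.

After k makes and 0 misses the posterior is Beta(4+k, 3), with mean (4+k)/(4+3+k).
Set (4+k)/(7+k) > 0.70 and solve: k > (0.70·7 − 4)/(1 − 0.70) = 3.000.
The smallest integer exceeding 3.000 is 4, and checking k=4: (8)/(11) = 0.7273 > 0.70.

k = 4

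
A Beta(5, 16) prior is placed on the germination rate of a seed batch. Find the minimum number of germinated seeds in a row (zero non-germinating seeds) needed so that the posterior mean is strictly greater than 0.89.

After k germinated seeds and 0 non-germinating seeds the posterior is Beta(5+k, 16), with mean (5+k)/(5+16+k).
Set (5+k)/(21+k) > 0.89 and solve: k > (0.89·21 − 5)/(1 − 0.89) = 124.455.
The smallest integer exceeding 124.455 is 125.

k = 125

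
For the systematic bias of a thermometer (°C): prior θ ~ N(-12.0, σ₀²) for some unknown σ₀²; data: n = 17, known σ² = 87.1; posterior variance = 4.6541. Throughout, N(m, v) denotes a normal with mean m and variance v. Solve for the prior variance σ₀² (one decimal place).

σ₀² = 50.8

Posterior precision equals prior precision plus data precision: 1/σ_n² = 1/σ₀² + n/σ².
So 1/σ₀² = 1/4.6541 − 17/87.1 = 0.214864 − 0.195178 = 0.019686.
Hence σ₀² = 1/0.019686 ≈ 50.8.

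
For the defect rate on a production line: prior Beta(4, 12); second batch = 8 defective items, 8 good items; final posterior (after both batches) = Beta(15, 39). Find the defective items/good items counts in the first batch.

3 defective items and 19 good items

Because Beta–binomial updating is additive in the counts, the combined data contributed (α_post−α_prior, β_post−β_prior) successes and failures.
Total across both batches: 15−4=11 defective items, 39−12=27 good items.
Subtract the second batch: 11−8=3 defective items and 27−8=19 good items.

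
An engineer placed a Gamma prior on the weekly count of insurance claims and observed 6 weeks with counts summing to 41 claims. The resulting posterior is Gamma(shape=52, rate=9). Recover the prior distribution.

Gamma(shape=11, rate=3)

Gamma–Poisson conjugacy: posterior shape = α + Σxᵢ, posterior rate = β + n.
So α = 52 − 41 = 11 and β = 9 − 6 = 3.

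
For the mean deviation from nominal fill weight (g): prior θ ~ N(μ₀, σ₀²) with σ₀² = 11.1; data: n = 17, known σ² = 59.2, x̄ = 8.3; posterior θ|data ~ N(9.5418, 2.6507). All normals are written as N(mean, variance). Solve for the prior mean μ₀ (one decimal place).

The posterior mean is a precision-weighted average: μ_n = (τ₀μ₀ + τ_data·x̄)/(τ₀+τ_data), with τ₀=1/σ₀² and τ_data=n/σ².
Here τ₀ = 1/11.1 = 0.090090 and τ_data = 17/59.2 = 0.287162, so τ_n = 0.377252.
Rearranging for μ₀: μ₀ = (μ_n·τ_n − τ_data·x̄)/τ₀ = (9.5418·0.377252 − 0.287162·8.3) / 0.090090 = 1.216219/0.090090 ≈ 13.5.

μ₀ = 13.5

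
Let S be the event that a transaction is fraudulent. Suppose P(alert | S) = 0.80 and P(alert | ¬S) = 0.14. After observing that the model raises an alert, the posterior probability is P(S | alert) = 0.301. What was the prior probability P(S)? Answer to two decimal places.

Bayes' rule in odds form gives O(S|E) = O(S)·[P(E|S)/P(E|¬S)], hence O(S) = O(S|E)/LR.
Posterior odds = 0.301/(1−0.301) = 0.4306. LR = 0.80/0.14 = 5.7143.
Prior odds = 0.4306/5.7143 = 0.0754, so P(S) = 0.0754/(1+0.0754) ≈ 0.07.

P(S) = 0.07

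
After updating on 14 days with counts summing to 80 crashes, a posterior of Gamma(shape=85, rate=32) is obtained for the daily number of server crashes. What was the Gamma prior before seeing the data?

Gamma–Poisson conjugacy: posterior shape = α + Σxᵢ, posterior rate = β + n.
So α = 85 − 80 = 5 and β = 32 − 14 = 18.

Gamma(shape=5, rate=18)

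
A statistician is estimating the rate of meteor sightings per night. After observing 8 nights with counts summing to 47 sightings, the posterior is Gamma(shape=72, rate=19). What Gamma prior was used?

Gamma(shape=25, rate=11)

Gamma–Poisson conjugacy: posterior shape = α + Σxᵢ, posterior rate = β + n.
So α = 72 − 47 = 25 and β = 19 − 8 = 11.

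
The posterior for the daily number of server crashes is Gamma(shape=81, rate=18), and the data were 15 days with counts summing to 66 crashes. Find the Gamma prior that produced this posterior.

Gamma(shape=15, rate=3)

Gamma–Poisson conjugacy: posterior shape = α + Σxᵢ, posterior rate = β + n.
So α = 81 − 66 = 15 and β = 18 − 15 = 3.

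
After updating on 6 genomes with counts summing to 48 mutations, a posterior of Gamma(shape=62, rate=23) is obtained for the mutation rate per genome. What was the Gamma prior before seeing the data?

Gamma(shape=14, rate=17)

A Gamma(α, β) prior (rate parametrization) on a Poisson rate with n observations summing to S gives posterior Gamma(α+S, β+n).
So α = 62 − 48 = 14 and β = 23 − 6 = 17.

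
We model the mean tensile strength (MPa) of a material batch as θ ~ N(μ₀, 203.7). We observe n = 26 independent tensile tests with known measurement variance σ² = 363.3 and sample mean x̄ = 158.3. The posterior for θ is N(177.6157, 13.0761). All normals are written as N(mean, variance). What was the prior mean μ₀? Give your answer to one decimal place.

μ₀ = 459.2

The posterior mean is a precision-weighted average: μ_n = (τ₀μ₀ + τ_data·x̄)/(τ₀+τ_data), with τ₀=1/σ₀² and τ_data=n/σ².
Here τ₀ = 1/203.7 = 0.004909 and τ_data = 26/363.3 = 0.071566, so τ_n = 0.076475.
Rearranging for μ₀: μ₀ = (μ_n·τ_n − τ_data·x̄)/τ₀ = (177.6157·0.076475 − 0.071566·158.3) / 0.004909 = 2.254263/0.004909 ≈ 459.2.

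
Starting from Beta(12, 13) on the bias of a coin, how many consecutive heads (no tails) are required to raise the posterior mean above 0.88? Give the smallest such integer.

After k heads and 0 tails the posterior is Beta(12+k, 13), with mean (12+k)/(12+13+k).
Set (12+k)/(25+k) > 0.88 and solve: k > (0.88·25 − 12)/(1 − 0.88) = 83.333.
The smallest integer exceeding 83.333 is 84, and checking k=84: (96)/(109) = 0.8807 > 0.88.

k = 84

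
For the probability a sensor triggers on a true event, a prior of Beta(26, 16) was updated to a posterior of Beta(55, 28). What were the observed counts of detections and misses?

A Beta(α, β) prior with s successes and f failures in binomial data gives a Beta(α+s, β+f) posterior.
Match parameters: s=55−26=29, f=28−16=12.

29 detections and 12 misses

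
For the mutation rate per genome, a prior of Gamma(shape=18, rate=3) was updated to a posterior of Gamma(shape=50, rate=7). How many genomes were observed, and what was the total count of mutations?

n = 4 genomes with total 32 mutations

Gamma–Poisson conjugacy: posterior shape = α + Σxᵢ, posterior rate = β + n.
Matching: Σxᵢ = 50 − 18 = 32 and n = 7 − 3 = 4.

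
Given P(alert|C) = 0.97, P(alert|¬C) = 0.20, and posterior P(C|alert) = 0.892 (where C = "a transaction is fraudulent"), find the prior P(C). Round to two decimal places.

Bayes' rule in odds form gives O(C|E) = O(C)·[P(E|C)/P(E|¬C)], hence O(C) = O(C|E)/LR.
Posterior odds = 0.892/(1−0.892) = 8.2593. LR = 0.97/0.20 = 4.8500.
Prior odds = 8.2593/4.8500 = 1.7029, so P(C) = 1.7029/(1+1.7029) ≈ 0.63.

P(C) = 0.63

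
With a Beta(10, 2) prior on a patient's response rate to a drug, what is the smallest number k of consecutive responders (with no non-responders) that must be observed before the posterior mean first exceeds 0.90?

After k responders and 0 non-responders the posterior is Beta(10+k, 2), with mean (10+k)/(10+2+k).
Set (10+k)/(12+k) > 0.90 and solve: k > (0.90·12 − 10)/(1 − 0.90) = 8.000.
The smallest integer exceeding 8.000 is 9.

k = 9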